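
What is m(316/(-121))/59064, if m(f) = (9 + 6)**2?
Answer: 75/19688 ≈ 0.0038094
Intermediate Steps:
m(f) = 225 (m(f) = 15**2 = 225)
m(316/(-121))/59064 = 225/59064 = 225*(1/59064) = 75/19688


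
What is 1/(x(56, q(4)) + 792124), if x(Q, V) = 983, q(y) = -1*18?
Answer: 1/793107 ≈ 1.2609e-6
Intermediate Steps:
q(y) = -18
1/(x(56, q(4)) + 792124) = 1/(983 + 792124) = 1/793107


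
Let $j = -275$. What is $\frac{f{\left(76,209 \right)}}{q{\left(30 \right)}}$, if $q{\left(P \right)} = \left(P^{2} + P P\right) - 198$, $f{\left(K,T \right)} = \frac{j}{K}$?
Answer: $- \frac{275}{121752} \approx -0.0022587$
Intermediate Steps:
$f{\left(K,T \right)} = - \frac{275}{K}$
$q{\left(P \right)} = -198 + 2 P^{2}$ ($q{\left(P \right)} = \left(P^{2} + P^{2}\right) - 198 = 2 P^{2} - 198 = -198 + 2 P^{2}$)
$\frac{f{\left(76,209 \right)}}{q{\left(30 \right)}} = \frac{\left(-275\right) \frac{1}{76}}{-198 + 2 \cdot 30^{2}} = \frac{\left(-275\right) \frac{1}{76}}{-198 + 2 \cdot 900} = - \frac{275}{76 \left(-198 + 1800\right)} = - \frac{275}{76 \cdot 1602} = \left(- \frac{275}{76}\right) \frac{1}{1602} = - \frac{275}{121752}$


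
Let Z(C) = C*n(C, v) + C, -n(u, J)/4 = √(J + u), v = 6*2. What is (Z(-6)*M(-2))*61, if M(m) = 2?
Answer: -732 + 2928*√6 ≈ 6440.1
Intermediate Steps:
v = 12
n(u, J) = -4*√(J + u)
Z(C) = C - 4*C*√(12 + C) (Z(C) = C*(-4*√(12 + C)) + C = -4*C*√(12 + C) + C = C - 4*C*√(12 + C))
(Z(-6)*M(-2))*61 = (-6*(1 - 4*√(12 - 6))*2)*61 = (-6*(1 - 4*√6)*2)*61 = ((-6 + 24*√6)*2)*61 = (-12 + 48*√6)*61 = -732 + 2928*√6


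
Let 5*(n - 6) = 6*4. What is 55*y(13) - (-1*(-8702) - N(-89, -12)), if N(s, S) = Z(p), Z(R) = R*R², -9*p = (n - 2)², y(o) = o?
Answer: -98233235731/11390625 ≈ -8624.0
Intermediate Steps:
n = 54/5 (n = 6 + (6*4)/5 = 6 + (⅕)*24 = 6 + 24/5 = 54/5 ≈ 10.800)
p = -1936/225 (p = -(54/5 - 2)²/9 = -(44/5)²/9 = -⅑*1936/25 = -1936/225 ≈ -8.6044)
Z(R) = R³
N(s, S) = -7256313856/11390625 (N(s, S) = (-1936/225)³ = -7256313856/11390625)
55*y(13) - (-1*(-8702) - N(-89, -12)) = 55*13 - (-1*(-8702) - 1*(-7256313856/11390625)) = 715 - (8702 + 7256313856/11390625) = 715 - 1*106377532606/11390625 = 715 - 106377532606/11390625 = -98233235731/11390625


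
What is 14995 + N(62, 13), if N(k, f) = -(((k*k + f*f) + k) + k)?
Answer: 10858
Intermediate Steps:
N(k, f) = -f² - k² - 2*k (N(k, f) = -(((k² + f²) + k) + k) = -(((f² + k²) + k) + k) = -((k + f² + k²) + k) = -(f² + k² + 2*k) = -f² - k² - 2*k)
14995 + N(62, 13) = 14995 + (-1*13² - 1*62² - 2*62) = 14995 + (-1*169 - 1*3844 - 124) = 14995 + (-169 - 3844 - 124) = 14995 - 4137 = 10858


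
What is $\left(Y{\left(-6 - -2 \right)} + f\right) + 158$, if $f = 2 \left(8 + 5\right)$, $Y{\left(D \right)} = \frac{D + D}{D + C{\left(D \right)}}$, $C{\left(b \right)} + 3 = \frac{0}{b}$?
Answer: $\frac{1296}{7} \approx 185.14$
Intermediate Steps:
$C{\left(b \right)} = -3$ ($C{\left(b \right)} = -3 + \frac{0}{b} = -3 + 0 = -3$)
$Y{\left(D \right)} = \frac{2 D}{-3 + D}$ ($Y{\left(D \right)} = \frac{D + D}{D - 3} = \frac{2 D}{-3 + D}$)
$f = 26$ ($f = 2 \cdot 13 = 26$)
$\left(Y{\left(-6 - -2 \right)} + f\right) + 158 = \left(\frac{2 \left(-6 - -2\right)}{-3 - 4} + 26\right) + 158 = \left(\frac{2 \left(-6 + 2\right)}{-3 + \left(-6 + 2\right)} + 26\right) + 158 = \left(2 \left(-4\right) \frac{1}{-3 - 4} + 26\right) + 158 = \left(2 \left(-4\right) \frac{1}{-7} + 26\right) + 158 = \left(2 \left(-4\right) \left(- \frac{1}{7}\right) + 26\right) + 158 = \left(\frac{8}{7} + 26\right) + 158 = \frac{190}{7} + 158 = \frac{1296}{7}$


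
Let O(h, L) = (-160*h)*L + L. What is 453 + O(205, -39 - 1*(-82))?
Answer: -1409904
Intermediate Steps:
O(h, L) = L - 160*L*h (O(h, L) = -160*L*h + L = L - 160*L*h)
453 + O(205, -39 - 1*(-82)) = 453 + (-39 - 1*(-82))*(1 - 160*205) = 453 + (-39 + 82)*(1 - 32800) = 453 + 43*(-32799) = 453 - 1410357 = -1409904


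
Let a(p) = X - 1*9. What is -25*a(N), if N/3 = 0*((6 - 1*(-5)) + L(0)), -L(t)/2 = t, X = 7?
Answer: 50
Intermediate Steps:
L(t) = -2*t
N = 0 (N = 3*(0*((6 - 1*(-5)) - 2*0)) = 3*(0*((6 + 5) + 0)) = 3*(0*(11 + 0)) = 3*(0*11) = 3*0 = 0)
a(p) = -2 (a(p) = 7 - 1*9 = 7 - 9 = -2)
-25*a(N) = -25*(-2) = 50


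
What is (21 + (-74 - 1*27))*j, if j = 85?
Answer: -6800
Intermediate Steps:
(21 + (-74 - 1*27))*j = (21 + (-74 - 1*27))*85 = (21 + (-74 - 27))*85 = (21 - 101)*85 = -80*85 = -6800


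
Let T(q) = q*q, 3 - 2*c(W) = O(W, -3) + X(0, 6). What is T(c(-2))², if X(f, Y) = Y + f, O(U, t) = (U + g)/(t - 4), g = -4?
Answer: 531441/38416 ≈ 13.834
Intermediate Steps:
O(U, t) = (-4 + U)/(-4 + t) (O(U, t) = (U - 4)/(t - 4) = (-4 + U)/(-4 + t))
c(W) = -25/14 + W/14 (c(W) = 3/2 - ((-4 + W)/(-4 - 3) + (6 + 0))/2 = 3/2 - ((-4 + W)/(-7) + 6)/2 = 3/2 - (-(-4 + W)/7 + 6)/2 = 3/2 - ((4/7 - W/7) + 6)/2 = 3/2 - (46/7 - W/7)/2 = 3/2 + (-23/7 + W/14) = -25/14 + W/14)
T(q) = q²
T(c(-2))² = ((-25/14 + (1/14)*(-2))²)² = ((-25/14 - ⅐)²)² = ((-27/14)²)² = (729/196)² = 531441/38416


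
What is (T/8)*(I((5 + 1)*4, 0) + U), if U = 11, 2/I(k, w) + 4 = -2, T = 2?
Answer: 8/3 ≈ 2.6667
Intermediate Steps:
I(k, w) = -⅓ (I(k, w) = 2/(-4 - 2) = 2/(-6) = 2*(-⅙) = -⅓)
(T/8)*(I((5 + 1)*4, 0) + U) = (2/8)*(-⅓ + 11) = (2*(⅛))*(32/3) = (¼)*(32/3) = 8/3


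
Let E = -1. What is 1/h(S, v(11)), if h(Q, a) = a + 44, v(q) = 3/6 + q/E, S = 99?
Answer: 2/67 ≈ 0.029851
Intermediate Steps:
v(q) = 1/2 - q (v(q) = 3/6 + q/(-1) = 3*(1/6) + q*(-1) = 1/2 - q)
h(Q, a) = 44 + a
1/h(S, v(11)) = 1/(44 + (1/2 - 1*11)) = 1/(44 + (1/2 - 11)) = 1/(44 - 21/2) = 1/(67/2) = 2/67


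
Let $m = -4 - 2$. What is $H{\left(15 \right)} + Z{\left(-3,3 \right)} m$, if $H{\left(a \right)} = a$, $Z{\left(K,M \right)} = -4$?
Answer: $39$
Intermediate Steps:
$m = -6$
$H{\left(15 \right)} + Z{\left(-3,3 \right)} m = 15 - -24 = 15 + 24 = 39$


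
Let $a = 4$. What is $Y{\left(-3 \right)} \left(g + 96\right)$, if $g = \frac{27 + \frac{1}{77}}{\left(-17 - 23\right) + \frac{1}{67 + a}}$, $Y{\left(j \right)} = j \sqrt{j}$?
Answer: $- \frac{62514624 i \sqrt{3}}{218603} \approx - 495.32 i$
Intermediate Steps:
$Y{\left(j \right)} = j^{\frac{3}{2}}$
$g = - \frac{147680}{218603}$ ($g = \frac{27 + \frac{1}{77}}{\left(-17 - 23\right) + \frac{1}{67 + 4}} = \frac{27 + \frac{1}{77}}{\left(-17 - 23\right) + \frac{1}{71}} = \frac{2080}{77 \left(-40 + \frac{1}{71}\right)} = \frac{2080}{77 \left(- \frac{2839}{71}\right)} = \frac{2080}{77} \left(- \frac{71}{2839}\right) = - \frac{147680}{218603} \approx -0.67556$)
$Y{\left(-3 \right)} \left(g + 96\right) = \left(-3\right)^{\frac{3}{2}} \left(- \frac{147680}{218603} + 96\right) = - 3 i \sqrt{3} \cdot \frac{20838208}{218603} = - \frac{62514624 i \sqrt{3}}{218603}$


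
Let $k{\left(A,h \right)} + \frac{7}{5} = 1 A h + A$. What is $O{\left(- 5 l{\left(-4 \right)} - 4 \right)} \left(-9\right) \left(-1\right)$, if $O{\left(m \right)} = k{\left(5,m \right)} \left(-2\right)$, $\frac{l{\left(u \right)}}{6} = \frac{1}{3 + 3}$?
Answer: $\frac{3726}{5} \approx 745.2$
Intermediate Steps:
$l{\left(u \right)} = 1$ ($l{\left(u \right)} = \frac{6}{3 + 3} = \frac{6}{6} = 6 \cdot \frac{1}{6} = 1$)
$k{\left(A,h \right)} = - \frac{7}{5} + A + A h$ ($k{\left(A,h \right)} = - \frac{7}{5} + \left(1 A h + A\right) = - \frac{7}{5} + \left(A h + A\right) = - \frac{7}{5} + \left(A + A h\right) = - \frac{7}{5} + A + A h$)
$O{\left(m \right)} = - \frac{36}{5} - 10 m$ ($O{\left(m \right)} = \left(- \frac{7}{5} + 5 + 5 m\right) \left(-2\right) = \left(\frac{18}{5} + 5 m\right) \left(-2\right) = - \frac{36}{5} - 10 m$)
$O{\left(- 5 l{\left(-4 \right)} - 4 \right)} \left(-9\right) \left(-1\right) = \left(- \frac{36}{5} - 10 \left(\left(-5\right) 1 - 4\right)\right) \left(-9\right) \left(-1\right) = \left(- \frac{36}{5} - 10 \left(-5 - 4\right)\right) \left(-9\right) \left(-1\right) = \left(- \frac{36}{5} - -90\right) \left(-9\right) \left(-1\right) = \left(- \frac{36}{5} + 90\right) \left(-9\right) \left(-1\right) = \frac{414}{5} \left(-9\right) \left(-1\right) = \left(- \frac{3726}{5}\right) \left(-1\right) = \frac{3726}{5}$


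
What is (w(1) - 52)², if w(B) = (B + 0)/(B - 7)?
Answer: 97969/36 ≈ 2721.4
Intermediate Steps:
w(B) = B/(-7 + B)
(w(1) - 52)² = (1/(-7 + 1) - 52)² = (1/(-6) - 52)² = (1*(-⅙) - 52)² = (-⅙ - 52)² = (-313/6)² = 97969/36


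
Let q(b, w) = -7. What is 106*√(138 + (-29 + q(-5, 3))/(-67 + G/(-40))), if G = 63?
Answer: 106*√1042268682/2743 ≈ 1247.6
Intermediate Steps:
106*√(138 + (-29 + q(-5, 3))/(-67 + G/(-40))) = 106*√(138 + (-29 - 7)/(-67 + 63/(-40))) = 106*√(138 - 36/(-67 + 63*(-1/40))) = 106*√(138 - 36/(-67 - 63/40)) = 106*√(138 - 36/(-2743/40)) = 106*√(138 - 36*(-40/2743)) = 106*√(138 + 1440/2743) = 106*√(379974/2743) = 106*(√1042268682/2743) = 106*√1042268682/2743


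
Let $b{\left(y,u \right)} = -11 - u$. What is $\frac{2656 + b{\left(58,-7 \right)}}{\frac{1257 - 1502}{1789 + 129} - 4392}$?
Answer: $- \frac{726648}{1203443} \approx -0.60381$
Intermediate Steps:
$\frac{2656 + b{\left(58,-7 \right)}}{\frac{1257 - 1502}{1789 + 129} - 4392} = \frac{2656 - 4}{\frac{1257 - 1502}{1789 + 129} - 4392} = \frac{2656 + \left(-11 + 7\right)}{- \frac{245}{1918} - 4392} = \frac{2656 - 4}{\left(-245\right) \frac{1}{1918} - 4392} = \frac{2652}{- \frac{35}{274} - 4392} = \frac{2652}{- \frac{1203443}{274}} = 2652 \left(- \frac{274}{1203443}\right) = - \frac{726648}{1203443}$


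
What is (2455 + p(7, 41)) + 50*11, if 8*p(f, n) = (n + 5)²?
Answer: 6539/2 ≈ 3269.5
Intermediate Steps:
p(f, n) = (5 + n)²/8 (p(f, n) = (n + 5)²/8 = (5 + n)²/8)
(2455 + p(7, 41)) + 50*11 = (2455 + (5 + 41)²/8) + 50*11 = (2455 + (⅛)*46²) + 550 = (2455 + (⅛)*2116) + 550 = (2455 + 529/2) + 550 = 5439/2 + 550 = 6539/2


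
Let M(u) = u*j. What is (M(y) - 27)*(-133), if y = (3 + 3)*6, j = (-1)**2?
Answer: -1197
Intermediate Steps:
j = 1
y = 36 (y = 6*6 = 36)
M(u) = u (M(u) = u*1 = u)
(M(y) - 27)*(-133) = (36 - 27)*(-133) = 9*(-133) = -1197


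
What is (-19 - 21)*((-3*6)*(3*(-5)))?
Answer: -10800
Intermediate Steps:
(-19 - 21)*((-3*6)*(3*(-5))) = -(-720)*(-15) = -40*270 = -10800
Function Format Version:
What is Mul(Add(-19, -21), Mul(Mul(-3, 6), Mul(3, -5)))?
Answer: -10800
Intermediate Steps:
Mul(Add(-19, -21), Mul(Mul(-3, 6), Mul(3, -5))) = Mul(-40, Mul(-18, -15)) = Mul(-40, 270) = -10800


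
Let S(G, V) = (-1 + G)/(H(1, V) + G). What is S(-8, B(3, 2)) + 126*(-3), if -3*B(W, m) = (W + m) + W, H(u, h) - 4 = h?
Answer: -7533/20 ≈ -376.65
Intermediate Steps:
H(u, h) = 4 + h
B(W, m) = -2*W/3 - m/3 (B(W, m) = -((W + m) + W)/3 = -(m + 2*W)/3 = -2*W/3 - m/3)
S(G, V) = (-1 + G)/(4 + G + V) (S(G, V) = (-1 + G)/((4 + V) + G) = (-1 + G)/(4 + G + V))
S(-8, B(3, 2)) + 126*(-3) = (-1 - 8)/(4 - 8 + (-⅔*3 - ⅓*2)) + 126*(-3) = -9/(4 - 8 + (-2 - ⅔)) - 378 = -9/(4 - 8 - 8/3) - 378 = -9/(-20/3) - 378 = -3/20*(-9) - 378 = 27/20 - 378 = -7533/20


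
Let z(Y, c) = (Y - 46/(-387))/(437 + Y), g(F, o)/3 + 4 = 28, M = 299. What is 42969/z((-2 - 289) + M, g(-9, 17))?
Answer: 7399906335/3142 ≈ 2.3552e+6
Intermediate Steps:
g(F, o) = 72 (g(F, o) = -12 + 3*28 = -12 + 84 = 72)
z(Y, c) = (46/387 + Y)/(437 + Y) (z(Y, c) = (Y - 46*(-1/387))/(437 + Y) = (Y + 46/387)/(437 + Y) = (46/387 + Y)/(437 + Y))
42969/z((-2 - 289) + M, g(-9, 17)) = 42969/(((46/387 + ((-2 - 289) + 299))/(437 + ((-2 - 289) + 299)))) = 42969/(((46/387 + (-291 + 299))/(437 + (-291 + 299)))) = 42969/(((46/387 + 8)/(437 + 8))) = 42969/(((3142/387)/445)) = 42969/(((1/445)*(3142/387))) = 42969/(3142/172215) = 42969*(172215/3142) = 7399906335/3142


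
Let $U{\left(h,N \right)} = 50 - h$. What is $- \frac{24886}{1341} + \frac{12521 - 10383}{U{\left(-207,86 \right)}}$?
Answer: $- \frac{3528644}{344637} \approx -10.239$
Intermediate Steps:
$- \frac{24886}{1341} + \frac{12521 - 10383}{U{\left(-207,86 \right)}} = - \frac{24886}{1341} + \frac{12521 - 10383}{50 - -207} = \left(-24886\right) \frac{1}{1341} + \frac{12521 - 10383}{50 + 207} = - \frac{24886}{1341} + \frac{2138}{257} = - \frac{3528644}{344637}$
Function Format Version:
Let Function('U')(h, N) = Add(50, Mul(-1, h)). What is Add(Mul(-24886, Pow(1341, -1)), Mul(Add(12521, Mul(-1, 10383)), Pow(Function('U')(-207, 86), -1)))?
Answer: Rational(-3528644, 344637) ≈ -10.239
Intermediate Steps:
Add(Mul(-24886, Pow(1341, -1)), Mul(Add(12521, Mul(-1, 10383)), Pow(Function('U')(-207, 86), -1))) = Add(Mul(-24886, Pow(1341, -1)), Mul(Add(12521, Mul(-1, 10383)), Pow(Add(50, Mul(-1, -207)), -1))) = Add(Mul(-24886, Rational(1, 1341)), Mul(Add(12521, -10383), Pow(Add(50, 207), -1))) = Add(Rational(-24886, 1341), Mul(2138, Pow(257, -1))) = Add(Rational(-24886, 1341), Mul(2138, Rational(1, 257))) = Add(Rational(-24886, 1341), Rational(2138, 257)) = Rational(-3528644, 344637)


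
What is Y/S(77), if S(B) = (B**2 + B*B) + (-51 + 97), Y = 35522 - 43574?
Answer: -671/992 ≈ -0.67641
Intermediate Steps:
Y = -8052
S(B) = 46 + 2*B**2 (S(B) = (B**2 + B**2) + 46 = 2*B**2 + 46 = 46 + 2*B**2)
Y/S(77) = -8052/(46 + 2*77**2) = -8052/(46 + 2*5929) = -8052/(46 + 11858) = -8052/11904 = -8052*1/11904 = -671/992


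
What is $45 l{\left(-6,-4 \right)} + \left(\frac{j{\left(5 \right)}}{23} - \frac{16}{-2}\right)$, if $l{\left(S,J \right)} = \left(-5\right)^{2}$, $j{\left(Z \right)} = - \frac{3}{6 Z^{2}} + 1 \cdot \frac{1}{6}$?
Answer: $\frac{1954436}{1725} \approx 1133.0$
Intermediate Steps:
$j{\left(Z \right)} = \frac{1}{6} - \frac{1}{2 Z^{2}}$ ($j{\left(Z \right)} = - 3 \frac{1}{6 Z^{2}} + 1 \cdot \frac{1}{6} = - \frac{1}{2 Z^{2}} + \frac{1}{6} = \frac{1}{6} - \frac{1}{2 Z^{2}}$)
$l{\left(S,J \right)} = 25$
$45 l{\left(-6,-4 \right)} + \left(\frac{j{\left(5 \right)}}{23} - \frac{16}{-2}\right) = 45 \cdot 25 + \left(\frac{\frac{1}{6} \cdot \frac{1}{25} \left(-3 + 5^{2}\right)}{23} - \frac{16}{-2}\right) = 1125 + \left(\frac{1}{6} \cdot \frac{1}{25} \left(-3 + 25\right) \frac{1}{23} - -8\right) = 1125 + \left(\frac{1}{6} \cdot \frac{1}{25} \cdot 22 \cdot \frac{1}{23} + 8\right) = 1125 + \left(\frac{11}{75} \cdot \frac{1}{23} + 8\right) = 1125 + \left(\frac{11}{1725} + 8\right) = 1125 + \frac{13811}{1725} = \frac{1954436}{1725}$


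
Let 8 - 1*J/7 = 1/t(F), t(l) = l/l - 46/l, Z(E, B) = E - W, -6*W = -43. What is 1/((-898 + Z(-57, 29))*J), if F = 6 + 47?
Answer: -2/5773 ≈ -0.00034644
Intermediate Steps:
W = 43/6 (W = -⅙*(-43) = 43/6 ≈ 7.1667)
F = 53
Z(E, B) = -43/6 + E (Z(E, B) = E - 1*43/6 = E - 43/6 = -43/6 + E)
t(l) = 1 - 46/l
J = 3 (J = 56 - 7*53/(-46 + 53) = 56 - 7/((1/53)*7) = 56 - 7/7/53 = 56 - 7*53/7 = 56 - 53 = 3)
1/((-898 + Z(-57, 29))*J) = 1/(-898 + (-43/6 - 57)*3) = (⅓)/(-898 - 385/6) = (⅓)/(-5773/6) = -6/5773*⅓ = -2/5773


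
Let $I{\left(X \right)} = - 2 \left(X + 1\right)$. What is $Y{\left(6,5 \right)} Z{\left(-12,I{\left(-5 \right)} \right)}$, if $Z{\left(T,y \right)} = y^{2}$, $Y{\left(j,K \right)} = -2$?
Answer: $-128$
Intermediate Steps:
$I{\left(X \right)} = -2 - 2 X$ ($I{\left(X \right)} = - 2 \left(1 + X\right) = -2 - 2 X$)
$Y{\left(6,5 \right)} Z{\left(-12,I{\left(-5 \right)} \right)} = - 2 \left(-2 - -10\right)^{2} = - 2 \left(-2 + 10\right)^{2} = - 2 \cdot 8^{2} = \left(-2\right) 64 = -128$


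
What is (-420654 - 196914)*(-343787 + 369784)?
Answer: -16054915296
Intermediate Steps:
(-420654 - 196914)*(-343787 + 369784) = -617568*25997 = -16054915296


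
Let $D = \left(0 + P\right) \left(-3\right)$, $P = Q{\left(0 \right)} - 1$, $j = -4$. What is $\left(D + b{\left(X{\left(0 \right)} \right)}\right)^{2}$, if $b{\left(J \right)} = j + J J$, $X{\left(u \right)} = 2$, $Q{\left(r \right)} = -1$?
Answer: $36$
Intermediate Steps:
$P = -2$ ($P = -1 - 1 = -2$)
$b{\left(J \right)} = -4 + J^{2}$ ($b{\left(J \right)} = -4 + J J = -4 + J^{2}$)
$D = 6$ ($D = \left(0 - 2\right) \left(-3\right) = \left(-2\right) \left(-3\right) = 6$)
$\left(D + b{\left(X{\left(0 \right)} \right)}\right)^{2} = \left(6 - \left(4 - 2^{2}\right)\right)^{2} = \left(6 + \left(-4 + 4\right)\right)^{2} = \left(6 + 0\right)^{2} = 6^{2} = 36$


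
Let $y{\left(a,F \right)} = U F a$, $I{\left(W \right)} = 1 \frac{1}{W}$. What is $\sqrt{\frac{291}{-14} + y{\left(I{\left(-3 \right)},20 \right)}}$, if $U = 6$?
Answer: $\frac{i \sqrt{11914}}{14} \approx 7.7965 i$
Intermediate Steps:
$I{\left(W \right)} = \frac{1}{W}$
$y{\left(a,F \right)} = 6 F a$
$\sqrt{\frac{291}{-14} + y{\left(I{\left(-3 \right)},20 \right)}} = \sqrt{\frac{291}{-14} + 6 \cdot 20 \frac{1}{-3}} = \sqrt{291 \left(- \frac{1}{14}\right) + 6 \cdot 20 \left(- \frac{1}{3}\right)} = \sqrt{- \frac{291}{14} - 40} = \sqrt{- \frac{851}{14}} = \frac{i \sqrt{11914}}{14}$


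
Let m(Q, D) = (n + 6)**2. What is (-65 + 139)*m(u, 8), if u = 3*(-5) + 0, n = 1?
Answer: 3626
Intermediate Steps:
u = -15 (u = -15 + 0 = -15)
m(Q, D) = 49 (m(Q, D) = (1 + 6)**2 = 7**2 = 49)
(-65 + 139)*m(u, 8) = (-65 + 139)*49 = 74*49 = 3626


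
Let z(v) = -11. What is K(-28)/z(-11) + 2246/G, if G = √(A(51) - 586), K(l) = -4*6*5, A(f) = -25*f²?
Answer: 120/11 - 2246*I*√1339/9373 ≈ 10.909 - 8.7684*I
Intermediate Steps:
K(l) = -120 (K(l) = -24*5 = -120)
G = 7*I*√1339 (G = √(-25*51² - 586) = √(-25*2601 - 586) = √(-65025 - 586) = √(-65611) = 7*I*√1339 ≈ 256.15*I)
K(-28)/z(-11) + 2246/G = -120/(-11) + 2246/((7*I*√1339)) = -120*(-1/11) + 2246*(-I*√1339/9373) = 120/11 - 2246*I*√1339/9373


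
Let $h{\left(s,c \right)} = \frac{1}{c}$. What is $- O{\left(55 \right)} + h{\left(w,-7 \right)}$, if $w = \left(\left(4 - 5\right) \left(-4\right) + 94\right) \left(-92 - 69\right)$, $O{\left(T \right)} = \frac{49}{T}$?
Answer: $- \frac{398}{385} \approx -1.0338$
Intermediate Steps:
$w = -15778$ ($w = \left(\left(-1\right) \left(-4\right) + 94\right) \left(-161\right) = \left(4 + 94\right) \left(-161\right) = 98 \left(-161\right) = -15778$)
$- O{\left(55 \right)} + h{\left(w,-7 \right)} = - \frac{49}{55} + \frac{1}{-7} = - \frac{49}{55} - \frac{1}{7} = - \frac{398}{385}$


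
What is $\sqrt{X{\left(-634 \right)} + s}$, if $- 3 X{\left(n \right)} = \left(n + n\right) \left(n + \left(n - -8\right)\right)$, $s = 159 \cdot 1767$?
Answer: $i \sqrt{251607} \approx 501.6 i$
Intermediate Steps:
$s = 280953$
$X{\left(n \right)} = - \frac{2 n \left(8 + 2 n\right)}{3}$ ($X{\left(n \right)} = - \frac{\left(n + n\right) \left(n + \left(n - -8\right)\right)}{3} = - \frac{2 n \left(n + \left(n + 8\right)\right)}{3} = - \frac{2 n \left(n + \left(8 + n\right)\right)}{3} = - \frac{2 n \left(8 + 2 n\right)}{3}$)
$\sqrt{X{\left(-634 \right)} + s} = \sqrt{\left(- \frac{4}{3}\right) \left(-634\right) \left(4 - 634\right) + 280953} = \sqrt{\left(- \frac{4}{3}\right) \left(-634\right) \left(-630\right) + 280953} = \sqrt{-532560 + 280953} = \sqrt{-251607} = i \sqrt{251607}$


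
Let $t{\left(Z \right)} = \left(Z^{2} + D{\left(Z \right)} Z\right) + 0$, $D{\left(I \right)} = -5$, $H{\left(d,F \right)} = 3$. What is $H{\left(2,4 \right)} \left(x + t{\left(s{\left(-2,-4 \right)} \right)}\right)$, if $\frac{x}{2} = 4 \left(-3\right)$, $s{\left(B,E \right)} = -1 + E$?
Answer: $78$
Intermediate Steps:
$x = -24$ ($x = 2 \cdot 4 \left(-3\right) = 2 \left(-12\right) = -24$)
$t{\left(Z \right)} = Z^{2} - 5 Z$ ($t{\left(Z \right)} = \left(Z^{2} - 5 Z\right) + 0 = Z^{2} - 5 Z$)
$H{\left(2,4 \right)} \left(x + t{\left(s{\left(-2,-4 \right)} \right)}\right) = 3 \left(-24 + \left(-1 - 4\right) \left(-5 - 5\right)\right) = 3 \left(-24 - 5 \left(-5 - 5\right)\right) = 3 \left(-24 - -50\right) = 3 \left(-24 + 50\right) = 3 \cdot 26 = 78$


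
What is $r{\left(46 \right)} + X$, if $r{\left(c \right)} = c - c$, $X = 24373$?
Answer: $24373$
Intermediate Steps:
$r{\left(c \right)} = 0$
$r{\left(46 \right)} + X = 0 + 24373 = 24373$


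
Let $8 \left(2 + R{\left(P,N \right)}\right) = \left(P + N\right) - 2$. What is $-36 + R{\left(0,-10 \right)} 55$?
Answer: $- \frac{457}{2} \approx -228.5$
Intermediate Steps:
$R{\left(P,N \right)} = - \frac{9}{4} + \frac{N}{8} + \frac{P}{8}$ ($R{\left(P,N \right)} = -2 + \frac{\left(P + N\right) - 2}{8} = -2 + \frac{\left(N + P\right) - 2}{8} = -2 + \frac{-2 + N + P}{8} = -2 + \left(- \frac{1}{4} + \frac{N}{8} + \frac{P}{8}\right) = - \frac{9}{4} + \frac{N}{8} + \frac{P}{8}$)
$-36 + R{\left(0,-10 \right)} 55 = -36 + \left(- \frac{9}{4} + \frac{1}{8} \left(-10\right) + \frac{1}{8} \cdot 0\right) 55 = -36 + \left(- \frac{9}{4} - \frac{5}{4} + 0\right) 55 = -36 - \frac{385}{2} = - \frac{457}{2}$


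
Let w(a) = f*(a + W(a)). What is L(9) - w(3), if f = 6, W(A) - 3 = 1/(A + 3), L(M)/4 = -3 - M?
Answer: -85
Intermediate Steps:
L(M) = -12 - 4*M (L(M) = 4*(-3 - M) = -12 - 4*M)
W(A) = 3 + 1/(3 + A) (W(A) = 3 + 1/(A + 3) = 3 + 1/(3 + A))
w(a) = 6*a + 6*(10 + 3*a)/(3 + a) (w(a) = 6*(a + (10 + 3*a)/(3 + a)) = 6*a + 6*(10 + 3*a)/(3 + a))
L(9) - w(3) = (-12 - 4*9) - 6*(10 + 3² + 6*3)/(3 + 3) = (-12 - 36) - 6*(10 + 9 + 18)/6 = -48 - 6*37/6 = -48 - 1*37 = -48 - 37 = -85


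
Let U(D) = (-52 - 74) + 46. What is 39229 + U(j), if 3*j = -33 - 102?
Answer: 39149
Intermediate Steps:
j = -45 (j = (-33 - 102)/3 = (1/3)*(-135) = -45)
U(D) = -80 (U(D) = -126 + 46 = -80)
39229 + U(j) = 39229 - 80 = 39149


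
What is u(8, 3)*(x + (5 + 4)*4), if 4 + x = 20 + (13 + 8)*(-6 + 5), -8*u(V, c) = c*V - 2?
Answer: -341/4 ≈ -85.250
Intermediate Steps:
u(V, c) = 1/4 - V*c/8 (u(V, c) = -(c*V - 2)/8 = -(V*c - 2)/8 = -(-2 + V*c)/8 = 1/4 - V*c/8)
x = -5 (x = -4 + (20 + (13 + 8)*(-6 + 5)) = -4 + (20 + 21*(-1)) = -4 + (20 - 21) = -4 - 1 = -5)
u(8, 3)*(x + (5 + 4)*4) = (1/4 - 1/8*8*3)*(-5 + (5 + 4)*4) = (1/4 - 3)*(-5 + 9*4) = -11*(-5 + 36)/4 = -11/4*31 = -341/4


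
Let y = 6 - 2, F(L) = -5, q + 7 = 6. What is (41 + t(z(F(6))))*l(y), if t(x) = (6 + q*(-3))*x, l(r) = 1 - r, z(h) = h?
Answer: 12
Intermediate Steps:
q = -1 (q = -7 + 6 = -1)
y = 4
t(x) = 9*x (t(x) = (6 - 1*(-3))*x = (6 + 3)*x = 9*x)
(41 + t(z(F(6))))*l(y) = (41 + 9*(-5))*(1 - 1*4) = (41 - 45)*(1 - 4) = -4*(-3) = 12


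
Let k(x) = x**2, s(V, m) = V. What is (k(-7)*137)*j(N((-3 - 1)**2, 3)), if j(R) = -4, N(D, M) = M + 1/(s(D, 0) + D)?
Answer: -26852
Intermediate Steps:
N(D, M) = M + 1/(2*D) (N(D, M) = M + 1/(D + D) = M + 1/(2*D))
(k(-7)*137)*j(N((-3 - 1)**2, 3)) = ((-7)**2*137)*(-4) = (49*137)*(-4) = 6713*(-4) = -26852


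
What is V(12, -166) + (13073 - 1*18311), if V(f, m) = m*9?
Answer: -6732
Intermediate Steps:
V(f, m) = 9*m
V(12, -166) + (13073 - 1*18311) = 9*(-166) + (13073 - 1*18311) = -1494 + (13073 - 18311) = -1494 - 5238 = -6732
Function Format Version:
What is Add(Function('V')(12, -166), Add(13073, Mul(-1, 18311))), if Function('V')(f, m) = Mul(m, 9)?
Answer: -6732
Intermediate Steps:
Function('V')(f, m) = Mul(9, m)
Add(Function('V')(12, -166), Add(13073, Mul(-1, 18311))) = Add(Mul(9, -166), Add(13073, Mul(-1, 18311))) = Add(-1494, Add(13073, -18311)) = Add(-1494, -5238) = -6732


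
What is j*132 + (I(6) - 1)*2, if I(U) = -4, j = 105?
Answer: 13850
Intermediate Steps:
j*132 + (I(6) - 1)*2 = 105*132 + (-4 - 1)*2 = 13860 - 5*2 = 13860 - 10 = 13850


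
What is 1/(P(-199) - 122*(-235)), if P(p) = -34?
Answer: 1/28636 ≈ 3.4921e-5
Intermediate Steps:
1/(P(-199) - 122*(-235)) = 1/(-34 - 122*(-235)) = 1/(-34 + 28670) = 1/28636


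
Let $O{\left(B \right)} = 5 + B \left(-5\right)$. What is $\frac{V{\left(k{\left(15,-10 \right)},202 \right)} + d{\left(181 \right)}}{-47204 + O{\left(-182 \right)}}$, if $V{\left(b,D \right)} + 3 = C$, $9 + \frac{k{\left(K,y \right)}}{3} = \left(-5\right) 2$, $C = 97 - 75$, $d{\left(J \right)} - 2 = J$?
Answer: $- \frac{202}{46289} \approx -0.0043639$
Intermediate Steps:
$d{\left(J \right)} = 2 + J$
$C = 22$
$k{\left(K,y \right)} = -57$ ($k{\left(K,y \right)} = -27 + 3 \left(\left(-5\right) 2\right) = -27 + 3 \left(-10\right) = -27 - 30 = -57$)
$V{\left(b,D \right)} = 19$ ($V{\left(b,D \right)} = -3 + 22 = 19$)
$O{\left(B \right)} = 5 - 5 B$
$\frac{V{\left(k{\left(15,-10 \right)},202 \right)} + d{\left(181 \right)}}{-47204 + O{\left(-182 \right)}} = \frac{19 + \left(2 + 181\right)}{-47204 + \left(5 - -910\right)} = \frac{19 + 183}{-47204 + \left(5 + 910\right)} = \frac{202}{-47204 + 915} = \frac{202}{-46289} = 202 \left(- \frac{1}{46289}\right) = - \frac{202}{46289}$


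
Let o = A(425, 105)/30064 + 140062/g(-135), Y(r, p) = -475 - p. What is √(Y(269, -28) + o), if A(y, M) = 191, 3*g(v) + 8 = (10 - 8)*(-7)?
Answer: I*√133605625942591/82676 ≈ 139.81*I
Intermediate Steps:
g(v) = -22/3 (g(v) = -8/3 + ((10 - 8)*(-7))/3 = -8/3 + (2*(-7))/3 = -8/3 + (⅓)*(-14) = -8/3 - 14/3 = -22/3)
o = -6316233851/330704 (o = 191/30064 + 140062/(-22/3) = 191*(1/30064) + 140062*(-3/22) = 191/30064 - 210093/11 = -6316233851/330704 ≈ -19099.)
√(Y(269, -28) + o) = √((-475 - 1*(-28)) - 6316233851/330704) = √((-475 + 28) - 6316233851/330704) = √(-447 - 6316233851/330704) = √(-6464058539/330704) = I*√133605625942591/82676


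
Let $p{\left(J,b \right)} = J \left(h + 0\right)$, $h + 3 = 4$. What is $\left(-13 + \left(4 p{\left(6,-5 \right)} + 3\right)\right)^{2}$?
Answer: $196$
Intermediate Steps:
$h = 1$ ($h = -3 + 4 = 1$)
$p{\left(J,b \right)} = J$ ($p{\left(J,b \right)} = J \left(1 + 0\right) = J 1 = J$)
$\left(-13 + \left(4 p{\left(6,-5 \right)} + 3\right)\right)^{2} = \left(-13 + \left(4 \cdot 6 + 3\right)\right)^{2} = \left(-13 + \left(24 + 3\right)\right)^{2} = \left(-13 + 27\right)^{2} = 14^{2} = 196$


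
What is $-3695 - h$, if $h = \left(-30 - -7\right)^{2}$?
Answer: $-4224$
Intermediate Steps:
$h = 529$ ($h = \left(-30 + 7\right)^{2} = \left(-23\right)^{2} = 529$)
$-3695 - h = -3695 - 529 = -4224$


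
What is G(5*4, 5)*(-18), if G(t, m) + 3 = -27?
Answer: 540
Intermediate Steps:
G(t, m) = -30 (G(t, m) = -3 - 27 = -30)
G(5*4, 5)*(-18) = -30*(-18) = 540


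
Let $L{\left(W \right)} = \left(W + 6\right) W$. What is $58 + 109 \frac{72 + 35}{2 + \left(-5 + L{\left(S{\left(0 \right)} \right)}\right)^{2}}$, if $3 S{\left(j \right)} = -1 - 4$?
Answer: $\frac{1655899}{12262} \approx 135.04$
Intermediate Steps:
$S{\left(j \right)} = - \frac{5}{3}$ ($S{\left(j \right)} = \frac{-1 - 4}{3} = \frac{1}{3} \left(-5\right) = - \frac{5}{3}$)
$L{\left(W \right)} = W \left(6 + W\right)$ ($L{\left(W \right)} = \left(6 + W\right) W = W \left(6 + W\right)$)
$58 + 109 \frac{72 + 35}{2 + \left(-5 + L{\left(S{\left(0 \right)} \right)}\right)^{2}} = 58 + 109 \frac{72 + 35}{2 + \left(-5 - \frac{5 \left(6 - \frac{5}{3}\right)}{3}\right)^{2}} = 58 + 109 \frac{107}{2 + \left(-5 - \frac{65}{9}\right)^{2}} = 58 + 109 \frac{107}{2 + \left(- \frac{110}{9}\right)^{2}} = 58 + 109 \frac{107}{2 + \frac{12100}{81}} = 58 + 109 \frac{107}{\frac{12262}{81}} = 58 + 109 \cdot 107 \cdot \frac{81}{12262} = 58 + 109 \cdot \frac{8667}{12262} = 58 + \frac{944703}{12262} = \frac{1655899}{12262}$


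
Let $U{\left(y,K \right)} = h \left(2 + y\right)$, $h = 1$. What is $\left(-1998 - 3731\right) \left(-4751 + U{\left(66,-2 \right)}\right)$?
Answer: $26828907$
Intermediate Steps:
$U{\left(y,K \right)} = 2 + y$ ($U{\left(y,K \right)} = 1 \left(2 + y\right) = 2 + y$)
$\left(-1998 - 3731\right) \left(-4751 + U{\left(66,-2 \right)}\right) = \left(-1998 - 3731\right) \left(-4751 + \left(2 + 66\right)\right) = - 5729 \left(-4751 + 68\right) = \left(-5729\right) \left(-4683\right) = 26828907$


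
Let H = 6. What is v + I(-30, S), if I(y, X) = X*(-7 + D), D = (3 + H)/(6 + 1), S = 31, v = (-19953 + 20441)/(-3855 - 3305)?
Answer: -1110227/6265 ≈ -177.21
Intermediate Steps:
v = -61/895 (v = 488/(-7160) = 488*(-1/7160) = -61/895 ≈ -0.068156)
D = 9/7 (D = (3 + 6)/(6 + 1) = 9/7 ≈ 1.2857)
I(y, X) = -40*X/7 (I(y, X) = X*(-7 + 9/7) = X*(-40/7) = -40*X/7)
v + I(-30, S) = -61/895 - 40/7*31 = -61/895 - 1240/7 = -1110227/6265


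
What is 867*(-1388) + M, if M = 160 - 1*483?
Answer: -1203719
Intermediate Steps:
M = -323 (M = 160 - 483 = -323)
867*(-1388) + M = 867*(-1388) - 323 = -1203396 - 323 = -1203719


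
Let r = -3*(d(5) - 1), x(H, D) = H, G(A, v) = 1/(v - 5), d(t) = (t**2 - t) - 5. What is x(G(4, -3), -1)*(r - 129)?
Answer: 171/8 ≈ 21.375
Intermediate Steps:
d(t) = -5 + t**2 - t
G(A, v) = 1/(-5 + v)
r = -42 (r = -3*((-5 + 5**2 - 1*5) - 1) = -3*((-5 + 25 - 5) - 1) = -3*(15 - 1) = -3*14 = -42)
x(G(4, -3), -1)*(r - 129) = (-42 - 129)/(-5 - 3) = -171/(-8) = -1/8*(-171) = 171/8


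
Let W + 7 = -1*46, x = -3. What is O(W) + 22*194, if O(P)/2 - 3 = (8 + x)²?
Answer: 4324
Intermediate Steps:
W = -53 (W = -7 - 1*46 = -7 - 46 = -53)
O(P) = 56 (O(P) = 6 + 2*(8 - 3)² = 6 + 2*5² = 6 + 2*25 = 6 + 50 = 56)
O(W) + 22*194 = 56 + 22*194 = 56 + 4268 = 4324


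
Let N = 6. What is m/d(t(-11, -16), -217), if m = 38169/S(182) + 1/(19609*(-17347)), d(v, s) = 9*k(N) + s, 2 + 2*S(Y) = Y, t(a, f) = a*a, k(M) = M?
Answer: -1442607206833/554456436490 ≈ -2.6018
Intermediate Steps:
t(a, f) = a²
S(Y) = -1 + Y/2
d(v, s) = 54 + s (d(v, s) = 9*6 + s = 54 + s)
m = 1442607206833/3401573230 (m = 38169/(-1 + (½)*182) + 1/(19609*(-17347)) = 38169/(-1 + 91) + (1/19609)*(-1/17347) = 38169/90 - 1/340157323 = 38169*(1/90) - 1/340157323 = 4241/10 - 1/340157323 = 1442607206833/3401573230 ≈ 424.10)
m/d(t(-11, -16), -217) = 1442607206833/(3401573230*(54 - 217)) = (1442607206833/3401573230)/(-163) = (1442607206833/3401573230)*(-1/163) = -1442607206833/554456436490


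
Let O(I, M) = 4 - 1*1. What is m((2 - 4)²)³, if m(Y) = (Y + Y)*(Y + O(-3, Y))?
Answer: 175616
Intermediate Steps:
O(I, M) = 3 (O(I, M) = 4 - 1 = 3)
m(Y) = 2*Y*(3 + Y) (m(Y) = (Y + Y)*(Y + 3) = (2*Y)*(3 + Y) = 2*Y*(3 + Y))
m((2 - 4)²)³ = (2*(2 - 4)²*(3 + (2 - 4)²))³ = (2*(-2)²*(3 + (-2)²))³ = (2*4*(3 + 4))³ = (2*4*7)³ = 56³ = 175616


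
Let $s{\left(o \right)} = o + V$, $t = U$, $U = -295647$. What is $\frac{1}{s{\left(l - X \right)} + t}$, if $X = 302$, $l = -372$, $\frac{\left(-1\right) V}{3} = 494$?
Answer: $- \frac{1}{297803} \approx -3.3579 \cdot 10^{-6}$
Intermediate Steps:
$V = -1482$ ($V = \left(-3\right) 494 = -1482$)
$t = -295647$
$s{\left(o \right)} = -1482 + o$ ($s{\left(o \right)} = o - 1482 = -1482 + o$)
$\frac{1}{s{\left(l - X \right)} + t} = \frac{1}{\left(-1482 - 674\right) - 295647} = \frac{1}{-2156 - 295647} = \frac{1}{-297803} = - \frac{1}{297803}$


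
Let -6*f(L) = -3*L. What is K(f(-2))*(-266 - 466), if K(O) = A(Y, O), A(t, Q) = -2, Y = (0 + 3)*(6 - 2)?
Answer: 1464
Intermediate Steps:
Y = 12 (Y = 3*4 = 12)
f(L) = L/2 (f(L) = -(-1)*L/2 = L/2)
K(O) = -2
K(f(-2))*(-266 - 466) = -2*(-266 - 466) = -2*(-732) = 1464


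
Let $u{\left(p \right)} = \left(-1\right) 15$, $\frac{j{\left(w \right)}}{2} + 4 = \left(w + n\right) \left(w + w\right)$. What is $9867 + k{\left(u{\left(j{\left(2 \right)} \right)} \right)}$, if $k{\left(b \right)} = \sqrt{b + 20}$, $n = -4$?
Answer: $9867 + \sqrt{5} \approx 9869.2$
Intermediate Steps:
$j{\left(w \right)} = -8 + 4 w \left(-4 + w\right)$ ($j{\left(w \right)} = -8 + 2 \left(w - 4\right) \left(w + w\right) = -8 + 2 \left(-4 + w\right) 2 w = -8 + 2 \cdot 2 w \left(-4 + w\right) = -8 + 4 w \left(-4 + w\right)$)
$u{\left(p \right)} = -15$
$k{\left(b \right)} = \sqrt{20 + b}$
$9867 + k{\left(u{\left(j{\left(2 \right)} \right)} \right)} = 9867 + \sqrt{20 - 15} = 9867 + \sqrt{5}$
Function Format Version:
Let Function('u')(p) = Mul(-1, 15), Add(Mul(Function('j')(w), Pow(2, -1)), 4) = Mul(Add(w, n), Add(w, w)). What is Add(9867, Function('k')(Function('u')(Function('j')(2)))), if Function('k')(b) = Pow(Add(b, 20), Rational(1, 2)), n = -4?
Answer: Add(9867, Pow(5, Rational(1, 2))) ≈ 9869.2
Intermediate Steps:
Function('j')(w) = Add(-8, Mul(4, w, Add(-4, w))) (Function('j')(w) = Add(-8, Mul(2, Mul(Add(w, -4), Add(w, w)))) = Add(-8, Mul(2, Mul(Add(-4, w), Mul(2, w)))) = Add(-8, Mul(2, Mul(2, w, Add(-4, w)))) = Add(-8, Mul(4, w, Add(-4, w))))
Function('u')(p) = -15
Function('k')(b) = Pow(Add(20, b), Rational(1, 2))
Add(9867, Function('k')(Function('u')(Function('j')(2)))) = Add(9867, Pow(Add(20, -15), Rational(1, 2))) = Add(9867, Pow(5, Rational(1, 2)))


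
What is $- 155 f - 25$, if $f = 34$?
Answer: $-5295$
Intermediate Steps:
$- 155 f - 25 = \left(-155\right) 34 - 25 = -5270 - 25 = -5295$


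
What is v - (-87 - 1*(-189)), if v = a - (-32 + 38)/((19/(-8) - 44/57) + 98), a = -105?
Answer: -8956107/43253 ≈ -207.06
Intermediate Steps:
v = -4544301/43253 (v = -105 - (-32 + 38)/((19/(-8) - 44/57) + 98) = -105 - 6/((19*(-⅛) - 44*1/57) + 98) = -105 - 6/((-19/8 - 44/57) + 98) = -105 - 6/(-1435/456 + 98) = -105 - 6/43253/456 = -105 - 6*456/43253 = -105 - 1*2736/43253 = -105 - 2736/43253 = -4544301/43253 ≈ -105.06)
v - (-87 - 1*(-189)) = -4544301/43253 - (-87 - 1*(-189)) = -4544301/43253 - (-87 + 189) = -4544301/43253 - 1*102 = -4544301/43253 - 102 = -8956107/43253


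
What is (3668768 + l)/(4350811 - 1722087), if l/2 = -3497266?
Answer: -831441/657181 ≈ -1.2652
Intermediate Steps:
l = -6994532 (l = 2*(-3497266) = -6994532)
(3668768 + l)/(4350811 - 1722087) = (3668768 - 6994532)/(4350811 - 1722087) = -3325764/2628724 = -3325764*1/2628724 = -831441/657181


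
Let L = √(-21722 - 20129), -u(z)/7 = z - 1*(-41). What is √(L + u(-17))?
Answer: √(-168 + I*√41851) ≈ 6.954 + 14.709*I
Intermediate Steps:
u(z) = -287 - 7*z (u(z) = -7*(z - 1*(-41)) = -7*(z + 41) = -7*(41 + z) = -287 - 7*z)
L = I*√41851 (L = √(-41851) = I*√41851 ≈ 204.58*I)
√(L + u(-17)) = √(I*√41851 + (-287 - 7*(-17))) = √(I*√41851 + (-287 + 119)) = √(I*√41851 - 168) = √(-168 + I*√41851)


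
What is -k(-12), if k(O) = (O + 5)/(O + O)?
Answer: -7/24 ≈ -0.29167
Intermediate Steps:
k(O) = (5 + O)/(2*O) (k(O) = (5 + O)/((2*O)) = (5 + O)*(1/(2*O)) = (5 + O)/(2*O))
-k(-12) = -(5 - 12)/(2*(-12)) = -(-1)*(-7)/(2*12) = -1*7/24 = -7/24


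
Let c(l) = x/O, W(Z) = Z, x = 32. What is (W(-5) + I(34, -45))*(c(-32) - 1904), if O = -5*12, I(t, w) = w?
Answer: 285680/3 ≈ 95227.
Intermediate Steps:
O = -60
c(l) = -8/15 (c(l) = 32/(-60) = 32*(-1/60) = -8/15)
(W(-5) + I(34, -45))*(c(-32) - 1904) = (-5 - 45)*(-8/15 - 1904) = -50*(-28568/15) = 285680/3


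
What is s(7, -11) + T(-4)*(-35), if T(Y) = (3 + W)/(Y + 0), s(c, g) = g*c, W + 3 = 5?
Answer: -133/4 ≈ -33.250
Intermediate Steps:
W = 2 (W = -3 + 5 = 2)
s(c, g) = c*g
T(Y) = 5/Y (T(Y) = (3 + 2)/(Y + 0) = 5/Y)
s(7, -11) + T(-4)*(-35) = 7*(-11) + (5/(-4))*(-35) = -77 + (5*(-1/4))*(-35) = -77 - 5/4*(-35) = -77 + 175/4 = -133/4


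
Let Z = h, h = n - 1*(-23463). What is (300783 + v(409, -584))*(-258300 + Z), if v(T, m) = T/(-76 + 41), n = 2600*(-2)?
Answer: -360981219836/5 ≈ -7.2196e+10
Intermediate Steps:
n = -5200
v(T, m) = -T/35 (v(T, m) = T/(-35) = T*(-1/35) = -T/35)
h = 18263 (h = -5200 - 1*(-23463) = -5200 + 23463 = 18263)
Z = 18263
(300783 + v(409, -584))*(-258300 + Z) = (300783 - 1/35*409)*(-258300 + 18263) = (300783 - 409/35)*(-240037) = (10526996/35)*(-240037) = -360981219836/5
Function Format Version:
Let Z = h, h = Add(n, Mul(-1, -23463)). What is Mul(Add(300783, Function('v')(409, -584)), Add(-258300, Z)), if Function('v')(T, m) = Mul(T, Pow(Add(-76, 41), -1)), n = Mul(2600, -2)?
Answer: Rational(-360981219836, 5) ≈ -7.2196e+10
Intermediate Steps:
n = -5200
Function('v')(T, m) = Mul(Rational(-1, 35), T) (Function('v')(T, m) = Mul(T, Pow(-35, -1)) = Mul(T, Rational(-1, 35)) = Mul(Rational(-1, 35), T))
h = 18263 (h = Add(-5200, Mul(-1, -23463)) = Add(-5200, 23463) = 18263)
Z = 18263
Mul(Add(300783, Function('v')(409, -584)), Add(-258300, Z)) = Mul(Add(300783, Mul(Rational(-1, 35), 409)), Add(-258300, 18263)) = Mul(Add(300783, Rational(-409, 35)), -240037) = Mul(Rational(10526996, 35), -240037) = Rational(-360981219836, 5)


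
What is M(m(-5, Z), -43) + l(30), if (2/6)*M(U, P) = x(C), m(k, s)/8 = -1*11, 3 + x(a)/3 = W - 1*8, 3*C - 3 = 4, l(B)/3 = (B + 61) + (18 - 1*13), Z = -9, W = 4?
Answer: 225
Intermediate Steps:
l(B) = 198 + 3*B (l(B) = 3*((B + 61) + (18 - 1*13)) = 3*((61 + B) + (18 - 13)) = 3*((61 + B) + 5) = 3*(66 + B) = 198 + 3*B)
C = 7/3 (C = 1 + (1/3)*4 = 1 + 4/3 = 7/3 ≈ 2.3333)
x(a) = -21 (x(a) = -9 + 3*(4 - 1*8) = -9 + 3*(4 - 8) = -9 + 3*(-4) = -9 - 12 = -21)
m(k, s) = -88 (m(k, s) = 8*(-1*11) = 8*(-11) = -88)
M(U, P) = -63 (M(U, P) = 3*(-21) = -63)
M(m(-5, Z), -43) + l(30) = -63 + (198 + 3*30) = -63 + (198 + 90) = -63 + 288 = 225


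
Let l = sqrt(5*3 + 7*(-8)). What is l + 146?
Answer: 146 + I*sqrt(41) ≈ 146.0 + 6.4031*I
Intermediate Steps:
l = I*sqrt(41) (l = sqrt(15 - 56) = sqrt(-41) = I*sqrt(41) ≈ 6.4031*I)
l + 146 = I*sqrt(41) + 146 = 146 + I*sqrt(41)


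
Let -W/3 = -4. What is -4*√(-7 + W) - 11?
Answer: -11 - 4*√5 ≈ -19.944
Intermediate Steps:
W = 12 (W = -3*(-4) = 12)
-4*√(-7 + W) - 11 = -4*√(-7 + 12) - 11 = -4*√5 - 11 = -11 - 4*√5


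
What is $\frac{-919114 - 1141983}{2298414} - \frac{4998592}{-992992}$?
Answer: $\frac{295068156277}{71322084834} \approx 4.1371$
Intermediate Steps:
$\frac{-919114 - 1141983}{2298414} - \frac{4998592}{-992992} = \left(-919114 - 1141983\right) \frac{1}{2298414} - - \frac{156206}{31031} = \left(-2061097\right) \frac{1}{2298414} + \frac{156206}{31031} = - \frac{2061097}{2298414} + \frac{156206}{31031} = \frac{295068156277}{71322084834}$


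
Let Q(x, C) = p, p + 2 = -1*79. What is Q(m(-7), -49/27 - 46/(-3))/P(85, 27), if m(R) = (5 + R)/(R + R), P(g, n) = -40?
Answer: 81/40 ≈ 2.0250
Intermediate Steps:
m(R) = (5 + R)/(2*R) (m(R) = (5 + R)/((2*R)) = (5 + R)*(1/(2*R)) = (5 + R)/(2*R))
p = -81 (p = -2 - 1*79 = -2 - 79 = -81)
Q(x, C) = -81
Q(m(-7), -49/27 - 46/(-3))/P(85, 27) = -81/(-40) = -81*(-1/40) = 81/40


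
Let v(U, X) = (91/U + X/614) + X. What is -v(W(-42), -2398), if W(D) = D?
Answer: 4428301/1842 ≈ 2404.1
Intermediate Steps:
v(U, X) = 91/U + 615*X/614 (v(U, X) = (91/U + X*(1/614)) + X = (91/U + X/614) + X = 91/U + 615*X/614)
-v(W(-42), -2398) = -(91/(-42) + (615/614)*(-2398)) = -(91*(-1/42) - 737385/307) = -(-13/6 - 737385/307) = -1*(-4428301/1842) = 4428301/1842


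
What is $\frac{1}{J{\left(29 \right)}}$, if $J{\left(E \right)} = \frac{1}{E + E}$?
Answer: $58$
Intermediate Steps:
$J{\left(E \right)} = \frac{1}{2 E}$
$\frac{1}{J{\left(29 \right)}} = \frac{1}{\frac{1}{2} \cdot \frac{1}{29}} = \frac{1}{\frac{1}{58}} = 58$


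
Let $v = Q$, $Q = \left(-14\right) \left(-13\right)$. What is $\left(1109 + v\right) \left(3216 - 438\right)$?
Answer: $3586398$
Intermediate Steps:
$Q = 182$
$v = 182$
$\left(1109 + v\right) \left(3216 - 438\right) = \left(1109 + 182\right) \left(3216 - 438\right) = 1291 \cdot 2778 = 3586398$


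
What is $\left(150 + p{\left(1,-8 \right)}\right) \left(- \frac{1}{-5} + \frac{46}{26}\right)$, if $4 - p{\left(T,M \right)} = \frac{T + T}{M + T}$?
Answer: $\frac{27648}{91} \approx 303.82$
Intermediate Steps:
$p{\left(T,M \right)} = 4 - \frac{2 T}{M + T}$ ($p{\left(T,M \right)} = 4 - \frac{T + T}{M + T} = 4 - \frac{2 T}{M + T}$)
$\left(150 + p{\left(1,-8 \right)}\right) \left(- \frac{1}{-5} + \frac{46}{26}\right) = \left(150 + \frac{2 \left(1 + 2 \left(-8\right)\right)}{-8 + 1}\right) \left(- \frac{1}{-5} + \frac{46}{26}\right) = \left(150 + \frac{2 \left(1 - 16\right)}{-7}\right) \left(\left(-1\right) \left(- \frac{1}{5}\right) + 46 \cdot \frac{1}{26}\right) = \left(150 + 2 \left(- \frac{1}{7}\right) \left(-15\right)\right) \left(\frac{1}{5} + \frac{23}{13}\right) = \left(150 + \frac{30}{7}\right) \frac{128}{65} = \frac{1080}{7} \cdot \frac{128}{65} = \frac{27648}{91}$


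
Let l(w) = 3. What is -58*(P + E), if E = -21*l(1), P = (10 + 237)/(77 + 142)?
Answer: 785900/219 ≈ 3588.6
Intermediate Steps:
P = 247/219 ≈ 1.1279
E = -63 (E = -21*3 = -63)
-58*(P + E) = -58*(247/219 - 63) = -58*(-13550/219) = 785900/219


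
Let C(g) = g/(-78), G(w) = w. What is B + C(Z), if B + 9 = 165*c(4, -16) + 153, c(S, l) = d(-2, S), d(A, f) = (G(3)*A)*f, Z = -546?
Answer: -3809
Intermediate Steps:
d(A, f) = 3*A*f (d(A, f) = (3*A)*f = 3*A*f)
c(S, l) = -6*S (c(S, l) = 3*(-2)*S = -6*S)
B = -3816 (B = -9 + (165*(-6*4) + 153) = -9 + (165*(-24) + 153) = -9 + (-3960 + 153) = -9 - 3807 = -3816)
C(g) = -g/78 (C(g) = g*(-1/78) = -g/78)
B + C(Z) = -3816 - 1/78*(-546) = -3816 + 7 = -3809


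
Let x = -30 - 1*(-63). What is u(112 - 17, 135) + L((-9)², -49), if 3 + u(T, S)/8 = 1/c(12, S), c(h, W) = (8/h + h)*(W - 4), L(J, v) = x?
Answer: 22413/2489 ≈ 9.0048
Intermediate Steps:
x = 33 (x = -30 + 63 = 33)
L(J, v) = 33
c(h, W) = (-4 + W)*(h + 8/h) (c(h, W) = (h + 8/h)*(-4 + W) = (-4 + W)*(h + 8/h))
u(T, S) = -24 + 8/(-152/3 + 38*S/3) (u(T, S) = -24 + 8/(((-32 + 8*S + 12²*(-4 + S))/12)) = -24 + 8/(((-32 + 8*S + 144*(-4 + S))/12)) = -24 + 8/(((-32 + 8*S + (-576 + 144*S))/12)) = -24 + 8/(((-608 + 152*S)/12)) = -24 + 8/(-152/3 + 38*S/3))
u(112 - 17, 135) + L((-9)², -49) = 12*(153 - 38*135)/(19*(-4 + 135)) + 33 = (12/19)*(153 - 5130)/131 + 33 = (12/19)*(1/131)*(-4977) + 33 = -59724/2489 + 33 = 22413/2489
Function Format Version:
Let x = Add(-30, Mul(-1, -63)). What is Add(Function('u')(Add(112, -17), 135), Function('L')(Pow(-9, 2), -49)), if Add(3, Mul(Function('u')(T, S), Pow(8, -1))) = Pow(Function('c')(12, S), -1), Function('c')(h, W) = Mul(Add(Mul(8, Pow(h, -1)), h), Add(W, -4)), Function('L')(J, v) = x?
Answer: Rational(22413, 2489) ≈ 9.0048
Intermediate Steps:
x = 33 (x = Add(-30, 63) = 33)
Function('L')(J, v) = 33
Function('c')(h, W) = Mul(Add(-4, W), Add(h, Mul(8, Pow(h, -1)))) (Function('c')(h, W) = Mul(Add(h, Mul(8, Pow(h, -1))), Add(-4, W)) = Mul(Add(-4, W), Add(h, Mul(8, Pow(h, -1)))))
Function('u')(T, S) = Add(-24, Mul(8, Pow(Add(Rational(-152, 3), Mul(Rational(38, 3), S)), -1))) (Function('u')(T, S) = Add(-24, Mul(8, Pow(Mul(Pow(12, -1), Add(-32, Mul(8, S), Mul(Pow(12, 2), Add(-4, S)))), -1))) = Add(-24, Mul(8, Pow(Mul(Rational(1, 12), Add(-32, Mul(8, S), Mul(144, Add(-4, S)))), -1))) = Add(-24, Mul(8, Pow(Mul(Rational(1, 12), Add(-32, Mul(8, S), Add(-576, Mul(144, S)))), -1))) = Add(-24, Mul(8, Pow(Mul(Rational(1, 12), Add(-608, Mul(152, S))), -1))) = Add(-24, Mul(8, Pow(Add(Rational(-152, 3), Mul(Rational(38, 3), S)), -1))))
Add(Function('u')(Add(112, -17), 135), Function('L')(Pow(-9, 2), -49)) = Add(Mul(Rational(12, 19), Pow(Add(-4, 135), -1), Add(153, Mul(-38, 135))), 33) = Add(Mul(Rational(12, 19), Pow(131, -1), Add(153, -5130)), 33) = Add(Mul(Rational(12, 19), Rational(1, 131), -4977), 33) = Add(Rational(-59724, 2489), 33) = Rational(22413, 2489)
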